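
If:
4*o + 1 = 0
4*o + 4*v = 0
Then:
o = -1/4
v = 1/4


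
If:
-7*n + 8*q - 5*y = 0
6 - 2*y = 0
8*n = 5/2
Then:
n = 5/16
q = 275/128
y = 3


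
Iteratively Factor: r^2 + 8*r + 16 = (r + 4)*(r + 4)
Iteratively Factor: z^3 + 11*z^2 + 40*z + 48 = (z + 3)*(z^2 + 8*z + 16) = (z + 3)*(z + 4)*(z + 4)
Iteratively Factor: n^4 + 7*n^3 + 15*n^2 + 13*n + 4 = (n + 1)*(n^3 + 6*n^2 + 9*n + 4) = (n + 1)*(n + 4)*(n^2 + 2*n + 1) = (n + 1)^2*(n + 4)*(n + 1)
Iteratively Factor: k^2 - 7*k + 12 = (k - 3)*(k - 4)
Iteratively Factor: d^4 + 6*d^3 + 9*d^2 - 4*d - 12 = (d + 3)*(d^3 + 3*d^2 - 4) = (d + 2)*(d + 3)*(d^2 + d - 2) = (d - 1)*(d + 2)*(d + 3)*(d + 2)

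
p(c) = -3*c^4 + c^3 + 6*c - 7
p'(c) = -12*c^3 + 3*c^2 + 6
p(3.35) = -327.14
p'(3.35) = -411.48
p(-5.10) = -2199.81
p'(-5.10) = 1675.84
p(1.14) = -3.75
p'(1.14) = -7.88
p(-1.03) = -17.65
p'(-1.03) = 22.30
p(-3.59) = -573.12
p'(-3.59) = 599.88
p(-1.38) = -28.79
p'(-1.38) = 43.25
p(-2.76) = -218.67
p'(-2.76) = 281.15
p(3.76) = -530.90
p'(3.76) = -589.48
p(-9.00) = -20473.00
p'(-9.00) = 8997.00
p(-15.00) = -155347.00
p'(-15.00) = 41181.00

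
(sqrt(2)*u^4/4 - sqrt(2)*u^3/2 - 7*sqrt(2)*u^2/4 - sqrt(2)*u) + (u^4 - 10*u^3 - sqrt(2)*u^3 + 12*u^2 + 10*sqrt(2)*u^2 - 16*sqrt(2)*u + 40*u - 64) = sqrt(2)*u^4/4 + u^4 - 10*u^3 - 3*sqrt(2)*u^3/2 + 33*sqrt(2)*u^2/4 + 12*u^2 - 17*sqrt(2)*u + 40*u - 64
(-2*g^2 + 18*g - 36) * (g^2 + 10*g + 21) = -2*g^4 - 2*g^3 + 102*g^2 + 18*g - 756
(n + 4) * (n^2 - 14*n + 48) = n^3 - 10*n^2 - 8*n + 192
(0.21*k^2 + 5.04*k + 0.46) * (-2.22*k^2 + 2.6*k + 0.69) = -0.4662*k^4 - 10.6428*k^3 + 12.2277*k^2 + 4.6736*k + 0.3174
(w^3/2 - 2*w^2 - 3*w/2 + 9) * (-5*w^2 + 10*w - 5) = -5*w^5/2 + 15*w^4 - 15*w^3 - 50*w^2 + 195*w/2 - 45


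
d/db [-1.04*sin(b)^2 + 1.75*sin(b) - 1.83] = (1.75 - 2.08*sin(b))*cos(b)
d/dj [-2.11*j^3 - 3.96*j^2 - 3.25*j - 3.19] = -6.33*j^2 - 7.92*j - 3.25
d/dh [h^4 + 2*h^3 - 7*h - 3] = 4*h^3 + 6*h^2 - 7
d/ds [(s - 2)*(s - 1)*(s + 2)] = 3*s^2 - 2*s - 4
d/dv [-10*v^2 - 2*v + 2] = -20*v - 2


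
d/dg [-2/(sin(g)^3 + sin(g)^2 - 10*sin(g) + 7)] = 2*(3*sin(g)^2 + 2*sin(g) - 10)*cos(g)/(sin(g)^3 + sin(g)^2 - 10*sin(g) + 7)^2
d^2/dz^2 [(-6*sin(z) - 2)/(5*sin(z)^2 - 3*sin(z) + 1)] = 2*(75*sin(z)^5 + 145*sin(z)^4 - 285*sin(z)^3 - 152*sin(z)^2 + 186*sin(z) - 26)/(5*sin(z)^2 - 3*sin(z) + 1)^3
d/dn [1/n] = -1/n^2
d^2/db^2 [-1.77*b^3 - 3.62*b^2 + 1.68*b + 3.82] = -10.62*b - 7.24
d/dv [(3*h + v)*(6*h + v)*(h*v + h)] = h*(18*h^2 + 18*h*v + 9*h + 3*v^2 + 2*v)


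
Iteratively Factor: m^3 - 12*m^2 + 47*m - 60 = (m - 4)*(m^2 - 8*m + 15) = (m - 4)*(m - 3)*(m - 5)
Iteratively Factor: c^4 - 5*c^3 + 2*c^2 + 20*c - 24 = (c - 2)*(c^3 - 3*c^2 - 4*c + 12) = (c - 2)^2*(c^2 - c - 6) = (c - 2)^2*(c + 2)*(c - 3)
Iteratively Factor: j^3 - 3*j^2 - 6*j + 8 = (j - 4)*(j^2 + j - 2) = (j - 4)*(j + 2)*(j - 1)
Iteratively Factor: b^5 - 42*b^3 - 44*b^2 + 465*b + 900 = (b + 4)*(b^4 - 4*b^3 - 26*b^2 + 60*b + 225) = (b - 5)*(b + 4)*(b^3 + b^2 - 21*b - 45) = (b - 5)*(b + 3)*(b + 4)*(b^2 - 2*b - 15) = (b - 5)*(b + 3)^2*(b + 4)*(b - 5)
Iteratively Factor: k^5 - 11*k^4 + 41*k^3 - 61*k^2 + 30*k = (k - 5)*(k^4 - 6*k^3 + 11*k^2 - 6*k) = (k - 5)*(k - 2)*(k^3 - 4*k^2 + 3*k) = (k - 5)*(k - 3)*(k - 2)*(k^2 - k) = (k - 5)*(k - 3)*(k - 2)*(k - 1)*(k)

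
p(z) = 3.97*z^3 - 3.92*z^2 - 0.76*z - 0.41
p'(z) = 11.91*z^2 - 7.84*z - 0.76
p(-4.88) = -551.42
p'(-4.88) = 321.13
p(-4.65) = -480.80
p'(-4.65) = 293.22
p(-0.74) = -3.60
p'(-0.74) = 11.56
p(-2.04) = -48.88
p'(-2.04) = 64.80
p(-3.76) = -264.01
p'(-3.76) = 197.10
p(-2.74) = -109.42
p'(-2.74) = 110.14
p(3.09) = 76.94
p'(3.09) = 88.73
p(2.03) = 15.10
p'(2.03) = 32.40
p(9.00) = 2569.36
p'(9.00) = 893.39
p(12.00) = 6286.15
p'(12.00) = 1620.20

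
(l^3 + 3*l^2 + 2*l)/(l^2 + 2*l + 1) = l*(l + 2)/(l + 1)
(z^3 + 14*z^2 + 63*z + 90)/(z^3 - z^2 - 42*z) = (z^2 + 8*z + 15)/(z*(z - 7))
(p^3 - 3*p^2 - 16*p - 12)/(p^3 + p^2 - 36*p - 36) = (p + 2)/(p + 6)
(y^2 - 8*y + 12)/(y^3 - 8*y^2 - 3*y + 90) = (y - 2)/(y^2 - 2*y - 15)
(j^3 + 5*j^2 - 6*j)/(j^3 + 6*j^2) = (j - 1)/j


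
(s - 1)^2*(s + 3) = s^3 + s^2 - 5*s + 3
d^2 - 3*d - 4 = (d - 4)*(d + 1)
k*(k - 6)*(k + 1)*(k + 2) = k^4 - 3*k^3 - 16*k^2 - 12*k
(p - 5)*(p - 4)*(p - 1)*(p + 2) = p^4 - 8*p^3 + 9*p^2 + 38*p - 40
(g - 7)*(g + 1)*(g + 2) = g^3 - 4*g^2 - 19*g - 14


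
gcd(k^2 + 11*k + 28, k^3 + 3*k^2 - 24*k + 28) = k + 7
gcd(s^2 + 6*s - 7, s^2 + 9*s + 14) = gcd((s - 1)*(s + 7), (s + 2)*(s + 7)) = s + 7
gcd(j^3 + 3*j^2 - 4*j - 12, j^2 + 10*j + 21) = j + 3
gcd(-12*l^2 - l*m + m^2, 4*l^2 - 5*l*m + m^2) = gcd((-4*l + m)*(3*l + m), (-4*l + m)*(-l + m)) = 4*l - m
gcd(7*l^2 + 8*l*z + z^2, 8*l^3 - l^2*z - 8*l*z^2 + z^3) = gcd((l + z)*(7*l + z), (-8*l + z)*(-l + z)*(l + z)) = l + z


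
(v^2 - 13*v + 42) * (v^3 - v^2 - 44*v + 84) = v^5 - 14*v^4 + 11*v^3 + 614*v^2 - 2940*v + 3528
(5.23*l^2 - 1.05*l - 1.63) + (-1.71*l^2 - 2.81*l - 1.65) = 3.52*l^2 - 3.86*l - 3.28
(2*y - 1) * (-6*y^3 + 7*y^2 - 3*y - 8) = -12*y^4 + 20*y^3 - 13*y^2 - 13*y + 8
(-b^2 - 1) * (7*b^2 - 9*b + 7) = -7*b^4 + 9*b^3 - 14*b^2 + 9*b - 7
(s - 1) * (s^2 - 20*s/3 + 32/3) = s^3 - 23*s^2/3 + 52*s/3 - 32/3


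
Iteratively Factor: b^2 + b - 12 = (b + 4)*(b - 3)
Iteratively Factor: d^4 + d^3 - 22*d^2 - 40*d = (d)*(d^3 + d^2 - 22*d - 40) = d*(d + 4)*(d^2 - 3*d - 10) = d*(d - 5)*(d + 4)*(d + 2)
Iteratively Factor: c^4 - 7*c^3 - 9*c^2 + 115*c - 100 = (c + 4)*(c^3 - 11*c^2 + 35*c - 25) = (c - 5)*(c + 4)*(c^2 - 6*c + 5) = (c - 5)^2*(c + 4)*(c - 1)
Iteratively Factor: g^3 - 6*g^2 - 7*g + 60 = (g - 4)*(g^2 - 2*g - 15) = (g - 4)*(g + 3)*(g - 5)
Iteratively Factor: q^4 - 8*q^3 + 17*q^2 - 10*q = (q - 1)*(q^3 - 7*q^2 + 10*q) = q*(q - 1)*(q^2 - 7*q + 10) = q*(q - 2)*(q - 1)*(q - 5)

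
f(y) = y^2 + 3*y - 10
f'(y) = 2*y + 3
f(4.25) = 20.81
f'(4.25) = 11.50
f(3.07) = 8.63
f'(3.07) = 9.14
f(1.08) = -5.59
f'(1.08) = 5.16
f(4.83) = 27.82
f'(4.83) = 12.66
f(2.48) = 3.59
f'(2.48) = 7.96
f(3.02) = 8.18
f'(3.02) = 9.04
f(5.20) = 32.64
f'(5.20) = 13.40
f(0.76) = -7.14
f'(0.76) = 4.52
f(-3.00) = -10.00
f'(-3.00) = -3.00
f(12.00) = 170.00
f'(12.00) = 27.00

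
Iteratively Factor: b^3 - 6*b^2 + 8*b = (b - 4)*(b^2 - 2*b) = b*(b - 4)*(b - 2)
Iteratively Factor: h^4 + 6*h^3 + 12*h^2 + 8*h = (h + 2)*(h^3 + 4*h^2 + 4*h) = (h + 2)^2*(h^2 + 2*h) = (h + 2)^3*(h)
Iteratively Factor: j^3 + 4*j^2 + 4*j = (j)*(j^2 + 4*j + 4) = j*(j + 2)*(j + 2)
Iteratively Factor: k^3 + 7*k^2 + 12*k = (k + 4)*(k^2 + 3*k) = k*(k + 4)*(k + 3)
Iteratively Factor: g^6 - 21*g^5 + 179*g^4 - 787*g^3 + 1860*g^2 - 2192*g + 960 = (g - 4)*(g^5 - 17*g^4 + 111*g^3 - 343*g^2 + 488*g - 240) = (g - 4)^2*(g^4 - 13*g^3 + 59*g^2 - 107*g + 60) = (g - 4)^2*(g - 3)*(g^3 - 10*g^2 + 29*g - 20) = (g - 4)^3*(g - 3)*(g^2 - 6*g + 5) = (g - 5)*(g - 4)^3*(g - 3)*(g - 1)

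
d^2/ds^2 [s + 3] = 0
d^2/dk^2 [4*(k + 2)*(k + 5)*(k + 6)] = 24*k + 104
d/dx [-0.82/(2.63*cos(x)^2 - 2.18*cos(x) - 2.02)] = (1.7876 - 4.3132*cos(x))*sin(x)/(-2.63*cos(x)^2 + 2.18*cos(x) + 2.02)^2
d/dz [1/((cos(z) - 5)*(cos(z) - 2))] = (2*cos(z) - 7)*sin(z)/((cos(z) - 5)^2*(cos(z) - 2)^2)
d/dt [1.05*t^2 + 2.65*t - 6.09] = 2.1*t + 2.65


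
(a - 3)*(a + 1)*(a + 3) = a^3 + a^2 - 9*a - 9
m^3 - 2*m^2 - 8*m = m*(m - 4)*(m + 2)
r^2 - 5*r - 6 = (r - 6)*(r + 1)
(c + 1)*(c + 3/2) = c^2 + 5*c/2 + 3/2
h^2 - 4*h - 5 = (h - 5)*(h + 1)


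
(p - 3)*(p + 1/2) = p^2 - 5*p/2 - 3/2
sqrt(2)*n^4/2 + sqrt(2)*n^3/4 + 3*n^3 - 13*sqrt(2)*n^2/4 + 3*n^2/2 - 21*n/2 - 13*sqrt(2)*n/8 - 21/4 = (n + 1/2)*(n - 3*sqrt(2)/2)*(n + 7*sqrt(2)/2)*(sqrt(2)*n/2 + 1)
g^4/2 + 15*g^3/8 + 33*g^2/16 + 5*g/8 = g*(g/2 + 1/4)*(g + 5/4)*(g + 2)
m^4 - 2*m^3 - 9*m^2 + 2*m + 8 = (m - 4)*(m - 1)*(m + 1)*(m + 2)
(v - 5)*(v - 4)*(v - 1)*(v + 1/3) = v^4 - 29*v^3/3 + 77*v^2/3 - 31*v/3 - 20/3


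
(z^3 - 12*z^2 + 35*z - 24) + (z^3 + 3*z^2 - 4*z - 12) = 2*z^3 - 9*z^2 + 31*z - 36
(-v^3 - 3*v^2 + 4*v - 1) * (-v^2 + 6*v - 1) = v^5 - 3*v^4 - 21*v^3 + 28*v^2 - 10*v + 1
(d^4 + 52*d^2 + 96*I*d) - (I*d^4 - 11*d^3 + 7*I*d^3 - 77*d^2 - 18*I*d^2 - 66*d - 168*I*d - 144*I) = d^4 - I*d^4 + 11*d^3 - 7*I*d^3 + 129*d^2 + 18*I*d^2 + 66*d + 264*I*d + 144*I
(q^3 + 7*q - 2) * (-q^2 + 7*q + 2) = -q^5 + 7*q^4 - 5*q^3 + 51*q^2 - 4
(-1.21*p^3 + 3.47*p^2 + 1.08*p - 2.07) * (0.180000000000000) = -0.2178*p^3 + 0.6246*p^2 + 0.1944*p - 0.3726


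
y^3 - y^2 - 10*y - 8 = (y - 4)*(y + 1)*(y + 2)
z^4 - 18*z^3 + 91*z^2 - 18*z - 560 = (z - 8)*(z - 7)*(z - 5)*(z + 2)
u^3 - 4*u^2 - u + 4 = (u - 4)*(u - 1)*(u + 1)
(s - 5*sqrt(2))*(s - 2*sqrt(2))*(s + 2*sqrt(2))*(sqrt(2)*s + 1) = sqrt(2)*s^4 - 9*s^3 - 13*sqrt(2)*s^2 + 72*s + 40*sqrt(2)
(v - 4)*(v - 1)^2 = v^3 - 6*v^2 + 9*v - 4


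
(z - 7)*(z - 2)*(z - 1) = z^3 - 10*z^2 + 23*z - 14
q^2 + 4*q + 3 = (q + 1)*(q + 3)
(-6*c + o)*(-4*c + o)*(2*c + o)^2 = 96*c^4 + 56*c^3*o - 12*c^2*o^2 - 6*c*o^3 + o^4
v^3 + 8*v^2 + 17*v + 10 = (v + 1)*(v + 2)*(v + 5)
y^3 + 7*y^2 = y^2*(y + 7)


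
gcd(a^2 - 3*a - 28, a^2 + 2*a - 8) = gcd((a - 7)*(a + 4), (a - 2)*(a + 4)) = a + 4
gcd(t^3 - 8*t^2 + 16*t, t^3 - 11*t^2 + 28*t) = t^2 - 4*t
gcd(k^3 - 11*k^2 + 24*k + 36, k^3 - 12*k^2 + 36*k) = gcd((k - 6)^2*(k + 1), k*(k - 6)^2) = k^2 - 12*k + 36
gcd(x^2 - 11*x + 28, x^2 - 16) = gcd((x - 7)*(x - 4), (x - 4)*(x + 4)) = x - 4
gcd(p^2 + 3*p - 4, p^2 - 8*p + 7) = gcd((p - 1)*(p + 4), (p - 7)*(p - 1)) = p - 1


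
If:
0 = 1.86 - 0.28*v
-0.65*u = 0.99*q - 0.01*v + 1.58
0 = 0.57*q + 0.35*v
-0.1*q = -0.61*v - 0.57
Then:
No Solution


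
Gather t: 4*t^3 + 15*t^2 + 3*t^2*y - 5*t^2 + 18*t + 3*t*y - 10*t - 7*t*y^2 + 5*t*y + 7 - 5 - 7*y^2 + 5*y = 4*t^3 + t^2*(3*y + 10) + t*(-7*y^2 + 8*y + 8) - 7*y^2 + 5*y + 2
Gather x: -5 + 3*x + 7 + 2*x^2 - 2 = 2*x^2 + 3*x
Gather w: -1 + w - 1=w - 2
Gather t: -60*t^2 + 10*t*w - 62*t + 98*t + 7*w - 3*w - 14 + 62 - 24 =-60*t^2 + t*(10*w + 36) + 4*w + 24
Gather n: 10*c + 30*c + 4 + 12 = 40*c + 16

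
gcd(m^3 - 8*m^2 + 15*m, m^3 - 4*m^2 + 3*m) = m^2 - 3*m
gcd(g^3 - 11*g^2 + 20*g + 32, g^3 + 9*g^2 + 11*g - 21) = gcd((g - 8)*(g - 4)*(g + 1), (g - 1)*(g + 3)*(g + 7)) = 1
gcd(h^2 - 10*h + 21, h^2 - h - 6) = h - 3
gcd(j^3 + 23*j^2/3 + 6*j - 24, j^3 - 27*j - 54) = j + 3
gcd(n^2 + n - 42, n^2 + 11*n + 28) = n + 7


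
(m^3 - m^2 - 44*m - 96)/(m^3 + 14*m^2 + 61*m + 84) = (m - 8)/(m + 7)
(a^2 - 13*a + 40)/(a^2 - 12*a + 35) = (a - 8)/(a - 7)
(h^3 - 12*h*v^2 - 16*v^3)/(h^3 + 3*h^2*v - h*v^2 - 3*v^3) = (h^3 - 12*h*v^2 - 16*v^3)/(h^3 + 3*h^2*v - h*v^2 - 3*v^3)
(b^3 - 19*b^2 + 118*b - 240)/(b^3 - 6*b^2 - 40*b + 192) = (b^2 - 11*b + 30)/(b^2 + 2*b - 24)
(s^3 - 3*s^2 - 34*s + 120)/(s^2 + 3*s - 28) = (s^2 + s - 30)/(s + 7)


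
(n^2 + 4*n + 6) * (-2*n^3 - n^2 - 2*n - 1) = -2*n^5 - 9*n^4 - 18*n^3 - 15*n^2 - 16*n - 6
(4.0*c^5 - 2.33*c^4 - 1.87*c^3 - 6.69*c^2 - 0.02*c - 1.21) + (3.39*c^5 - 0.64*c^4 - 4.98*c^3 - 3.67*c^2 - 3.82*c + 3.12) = 7.39*c^5 - 2.97*c^4 - 6.85*c^3 - 10.36*c^2 - 3.84*c + 1.91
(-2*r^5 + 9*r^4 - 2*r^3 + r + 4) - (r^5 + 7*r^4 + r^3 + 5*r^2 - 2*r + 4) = -3*r^5 + 2*r^4 - 3*r^3 - 5*r^2 + 3*r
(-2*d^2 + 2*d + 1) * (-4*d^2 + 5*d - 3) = 8*d^4 - 18*d^3 + 12*d^2 - d - 3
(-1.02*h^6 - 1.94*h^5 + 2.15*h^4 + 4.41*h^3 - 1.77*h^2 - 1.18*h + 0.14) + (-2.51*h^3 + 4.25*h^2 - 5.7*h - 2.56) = -1.02*h^6 - 1.94*h^5 + 2.15*h^4 + 1.9*h^3 + 2.48*h^2 - 6.88*h - 2.42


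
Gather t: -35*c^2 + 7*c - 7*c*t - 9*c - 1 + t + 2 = -35*c^2 - 2*c + t*(1 - 7*c) + 1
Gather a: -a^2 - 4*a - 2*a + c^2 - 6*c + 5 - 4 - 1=-a^2 - 6*a + c^2 - 6*c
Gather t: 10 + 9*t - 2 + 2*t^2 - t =2*t^2 + 8*t + 8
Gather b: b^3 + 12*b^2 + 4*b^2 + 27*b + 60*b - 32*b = b^3 + 16*b^2 + 55*b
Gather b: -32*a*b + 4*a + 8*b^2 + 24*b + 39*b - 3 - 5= 4*a + 8*b^2 + b*(63 - 32*a) - 8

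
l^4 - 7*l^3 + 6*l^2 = l^2*(l - 6)*(l - 1)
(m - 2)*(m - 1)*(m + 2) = m^3 - m^2 - 4*m + 4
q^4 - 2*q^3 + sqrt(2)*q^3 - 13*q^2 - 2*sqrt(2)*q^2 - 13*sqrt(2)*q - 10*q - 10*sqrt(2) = (q - 5)*(q + 1)*(q + 2)*(q + sqrt(2))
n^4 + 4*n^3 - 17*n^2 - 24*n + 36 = (n - 3)*(n - 1)*(n + 2)*(n + 6)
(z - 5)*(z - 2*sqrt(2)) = z^2 - 5*z - 2*sqrt(2)*z + 10*sqrt(2)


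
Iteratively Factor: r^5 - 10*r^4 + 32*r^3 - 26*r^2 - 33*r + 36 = (r + 1)*(r^4 - 11*r^3 + 43*r^2 - 69*r + 36) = (r - 3)*(r + 1)*(r^3 - 8*r^2 + 19*r - 12) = (r - 4)*(r - 3)*(r + 1)*(r^2 - 4*r + 3) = (r - 4)*(r - 3)^2*(r + 1)*(r - 1)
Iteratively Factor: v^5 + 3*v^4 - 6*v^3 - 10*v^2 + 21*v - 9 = (v + 3)*(v^4 - 6*v^2 + 8*v - 3) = (v - 1)*(v + 3)*(v^3 + v^2 - 5*v + 3) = (v - 1)*(v + 3)^2*(v^2 - 2*v + 1) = (v - 1)^2*(v + 3)^2*(v - 1)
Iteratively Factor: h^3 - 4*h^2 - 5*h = (h)*(h^2 - 4*h - 5) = h*(h + 1)*(h - 5)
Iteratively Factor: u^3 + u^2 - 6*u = (u + 3)*(u^2 - 2*u) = u*(u + 3)*(u - 2)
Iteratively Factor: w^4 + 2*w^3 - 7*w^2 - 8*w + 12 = (w - 2)*(w^3 + 4*w^2 + w - 6) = (w - 2)*(w + 3)*(w^2 + w - 2) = (w - 2)*(w - 1)*(w + 3)*(w + 2)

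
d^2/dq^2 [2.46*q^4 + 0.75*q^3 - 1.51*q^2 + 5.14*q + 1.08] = 29.52*q^2 + 4.5*q - 3.02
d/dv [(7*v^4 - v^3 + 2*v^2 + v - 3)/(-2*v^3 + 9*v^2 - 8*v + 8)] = (-14*v^6 + 126*v^5 - 173*v^4 + 244*v^3 - 67*v^2 + 86*v - 16)/(4*v^6 - 36*v^5 + 113*v^4 - 176*v^3 + 208*v^2 - 128*v + 64)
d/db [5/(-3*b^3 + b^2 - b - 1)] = 5*(9*b^2 - 2*b + 1)/(3*b^3 - b^2 + b + 1)^2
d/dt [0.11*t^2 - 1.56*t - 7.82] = 0.22*t - 1.56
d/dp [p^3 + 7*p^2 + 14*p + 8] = 3*p^2 + 14*p + 14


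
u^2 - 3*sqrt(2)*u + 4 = (u - 2*sqrt(2))*(u - sqrt(2))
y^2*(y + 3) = y^3 + 3*y^2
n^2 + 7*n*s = n*(n + 7*s)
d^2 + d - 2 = (d - 1)*(d + 2)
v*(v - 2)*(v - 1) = v^3 - 3*v^2 + 2*v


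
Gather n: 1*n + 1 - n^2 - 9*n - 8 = -n^2 - 8*n - 7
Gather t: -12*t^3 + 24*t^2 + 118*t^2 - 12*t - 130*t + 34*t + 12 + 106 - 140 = -12*t^3 + 142*t^2 - 108*t - 22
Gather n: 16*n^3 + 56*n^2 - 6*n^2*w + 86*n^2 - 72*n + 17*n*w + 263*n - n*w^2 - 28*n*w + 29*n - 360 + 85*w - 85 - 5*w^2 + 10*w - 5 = 16*n^3 + n^2*(142 - 6*w) + n*(-w^2 - 11*w + 220) - 5*w^2 + 95*w - 450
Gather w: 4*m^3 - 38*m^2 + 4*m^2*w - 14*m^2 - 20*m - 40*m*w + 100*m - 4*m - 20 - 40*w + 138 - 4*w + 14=4*m^3 - 52*m^2 + 76*m + w*(4*m^2 - 40*m - 44) + 132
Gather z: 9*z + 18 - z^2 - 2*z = -z^2 + 7*z + 18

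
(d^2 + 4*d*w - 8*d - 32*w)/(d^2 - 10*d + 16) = (d + 4*w)/(d - 2)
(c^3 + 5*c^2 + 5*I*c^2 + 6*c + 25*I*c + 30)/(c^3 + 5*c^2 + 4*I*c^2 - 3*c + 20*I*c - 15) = (c^2 + 5*I*c + 6)/(c^2 + 4*I*c - 3)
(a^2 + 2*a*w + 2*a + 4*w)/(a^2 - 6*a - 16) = (a + 2*w)/(a - 8)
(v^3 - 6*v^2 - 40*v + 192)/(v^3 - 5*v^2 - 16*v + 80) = (v^2 - 2*v - 48)/(v^2 - v - 20)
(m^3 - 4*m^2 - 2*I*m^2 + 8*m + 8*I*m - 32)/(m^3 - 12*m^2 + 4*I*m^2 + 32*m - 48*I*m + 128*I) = (m^2 - 2*I*m + 8)/(m^2 + 4*m*(-2 + I) - 32*I)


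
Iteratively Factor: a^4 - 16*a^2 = (a + 4)*(a^3 - 4*a^2) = a*(a + 4)*(a^2 - 4*a) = a^2*(a + 4)*(a - 4)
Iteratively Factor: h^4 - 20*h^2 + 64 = (h - 4)*(h^3 + 4*h^2 - 4*h - 16) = (h - 4)*(h + 2)*(h^2 + 2*h - 8) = (h - 4)*(h - 2)*(h + 2)*(h + 4)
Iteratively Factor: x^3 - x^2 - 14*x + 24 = (x - 2)*(x^2 + x - 12) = (x - 2)*(x + 4)*(x - 3)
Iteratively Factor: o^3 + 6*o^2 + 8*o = (o + 4)*(o^2 + 2*o) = (o + 2)*(o + 4)*(o)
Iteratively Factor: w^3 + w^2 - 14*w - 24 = (w - 4)*(w^2 + 5*w + 6) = (w - 4)*(w + 2)*(w + 3)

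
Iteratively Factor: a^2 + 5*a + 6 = (a + 3)*(a + 2)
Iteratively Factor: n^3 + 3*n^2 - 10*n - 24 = (n + 4)*(n^2 - n - 6) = (n - 3)*(n + 4)*(n + 2)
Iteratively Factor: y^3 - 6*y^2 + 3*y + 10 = (y - 2)*(y^2 - 4*y - 5) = (y - 5)*(y - 2)*(y + 1)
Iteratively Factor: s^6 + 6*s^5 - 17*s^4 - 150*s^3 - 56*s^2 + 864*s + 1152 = (s - 4)*(s^5 + 10*s^4 + 23*s^3 - 58*s^2 - 288*s - 288) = (s - 4)*(s + 2)*(s^4 + 8*s^3 + 7*s^2 - 72*s - 144) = (s - 4)*(s - 3)*(s + 2)*(s^3 + 11*s^2 + 40*s + 48) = (s - 4)*(s - 3)*(s + 2)*(s + 4)*(s^2 + 7*s + 12) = (s - 4)*(s - 3)*(s + 2)*(s + 4)^2*(s + 3)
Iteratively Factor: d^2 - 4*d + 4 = (d - 2)*(d - 2)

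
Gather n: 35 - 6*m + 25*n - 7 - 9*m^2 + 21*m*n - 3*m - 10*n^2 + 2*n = -9*m^2 - 9*m - 10*n^2 + n*(21*m + 27) + 28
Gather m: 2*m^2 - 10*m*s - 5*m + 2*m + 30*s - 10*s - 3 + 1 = 2*m^2 + m*(-10*s - 3) + 20*s - 2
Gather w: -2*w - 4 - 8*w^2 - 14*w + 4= -8*w^2 - 16*w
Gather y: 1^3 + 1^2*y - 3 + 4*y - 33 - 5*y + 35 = 0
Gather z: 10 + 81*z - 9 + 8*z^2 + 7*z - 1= 8*z^2 + 88*z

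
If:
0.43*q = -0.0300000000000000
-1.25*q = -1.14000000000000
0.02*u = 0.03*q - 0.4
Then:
No Solution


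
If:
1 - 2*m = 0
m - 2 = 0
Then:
No Solution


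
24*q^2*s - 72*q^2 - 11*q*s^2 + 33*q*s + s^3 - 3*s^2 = (-8*q + s)*(-3*q + s)*(s - 3)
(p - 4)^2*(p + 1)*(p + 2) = p^4 - 5*p^3 - 6*p^2 + 32*p + 32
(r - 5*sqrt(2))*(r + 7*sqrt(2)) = r^2 + 2*sqrt(2)*r - 70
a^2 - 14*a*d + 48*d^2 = (a - 8*d)*(a - 6*d)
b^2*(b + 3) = b^3 + 3*b^2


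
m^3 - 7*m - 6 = (m - 3)*(m + 1)*(m + 2)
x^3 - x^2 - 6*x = x*(x - 3)*(x + 2)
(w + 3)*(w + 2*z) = w^2 + 2*w*z + 3*w + 6*z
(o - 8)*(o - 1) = o^2 - 9*o + 8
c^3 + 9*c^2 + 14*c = c*(c + 2)*(c + 7)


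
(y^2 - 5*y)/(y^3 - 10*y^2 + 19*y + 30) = y/(y^2 - 5*y - 6)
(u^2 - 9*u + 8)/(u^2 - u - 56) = (u - 1)/(u + 7)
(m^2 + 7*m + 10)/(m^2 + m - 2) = (m + 5)/(m - 1)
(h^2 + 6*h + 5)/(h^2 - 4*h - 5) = (h + 5)/(h - 5)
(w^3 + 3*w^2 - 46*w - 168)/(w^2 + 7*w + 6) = (w^2 - 3*w - 28)/(w + 1)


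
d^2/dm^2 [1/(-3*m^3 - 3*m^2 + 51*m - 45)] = 2*((3*m + 1)*(m^3 + m^2 - 17*m + 15) - (3*m^2 + 2*m - 17)^2)/(3*(m^3 + m^2 - 17*m + 15)^3)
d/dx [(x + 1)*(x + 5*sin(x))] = x + (x + 1)*(5*cos(x) + 1) + 5*sin(x)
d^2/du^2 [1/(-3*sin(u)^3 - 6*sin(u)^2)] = (9 + 22/sin(u) + 4/sin(u)^2 - 32/sin(u)^3 - 24/sin(u)^4)/(3*(sin(u) + 2)^3)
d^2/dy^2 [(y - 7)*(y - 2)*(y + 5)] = 6*y - 8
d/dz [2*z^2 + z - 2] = 4*z + 1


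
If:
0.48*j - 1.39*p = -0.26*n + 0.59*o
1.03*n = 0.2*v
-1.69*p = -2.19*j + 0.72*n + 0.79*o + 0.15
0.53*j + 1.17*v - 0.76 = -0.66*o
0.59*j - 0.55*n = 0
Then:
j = 0.18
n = 0.20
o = -0.81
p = 0.44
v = 1.02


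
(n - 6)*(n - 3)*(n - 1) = n^3 - 10*n^2 + 27*n - 18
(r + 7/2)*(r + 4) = r^2 + 15*r/2 + 14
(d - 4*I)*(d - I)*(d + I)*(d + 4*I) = d^4 + 17*d^2 + 16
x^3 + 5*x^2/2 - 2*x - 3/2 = (x - 1)*(x + 1/2)*(x + 3)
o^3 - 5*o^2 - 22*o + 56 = (o - 7)*(o - 2)*(o + 4)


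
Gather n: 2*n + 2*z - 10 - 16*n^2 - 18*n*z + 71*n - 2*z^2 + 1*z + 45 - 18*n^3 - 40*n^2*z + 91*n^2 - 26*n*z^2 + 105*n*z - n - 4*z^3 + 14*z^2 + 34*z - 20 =-18*n^3 + n^2*(75 - 40*z) + n*(-26*z^2 + 87*z + 72) - 4*z^3 + 12*z^2 + 37*z + 15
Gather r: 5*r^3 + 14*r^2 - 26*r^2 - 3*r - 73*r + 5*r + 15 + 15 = 5*r^3 - 12*r^2 - 71*r + 30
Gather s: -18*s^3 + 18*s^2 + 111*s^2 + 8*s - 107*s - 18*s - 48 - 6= -18*s^3 + 129*s^2 - 117*s - 54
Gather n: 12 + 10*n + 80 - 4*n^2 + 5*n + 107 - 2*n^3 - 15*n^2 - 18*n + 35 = -2*n^3 - 19*n^2 - 3*n + 234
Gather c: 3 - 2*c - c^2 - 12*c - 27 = -c^2 - 14*c - 24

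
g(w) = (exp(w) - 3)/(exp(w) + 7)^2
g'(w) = -2*(exp(w) - 3)*exp(w)/(exp(w) + 7)^3 + exp(w)/(exp(w) + 7)^2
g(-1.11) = -0.05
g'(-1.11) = 0.01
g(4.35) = 0.01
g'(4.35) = -0.01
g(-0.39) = -0.04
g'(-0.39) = 0.02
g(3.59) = 0.02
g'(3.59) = -0.01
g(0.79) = -0.01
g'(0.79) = 0.03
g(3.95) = 0.01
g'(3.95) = -0.01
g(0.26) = -0.02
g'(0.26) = 0.03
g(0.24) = -0.03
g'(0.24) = 0.03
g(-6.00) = -0.06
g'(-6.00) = 0.00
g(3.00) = 0.02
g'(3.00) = -0.00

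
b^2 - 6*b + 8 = (b - 4)*(b - 2)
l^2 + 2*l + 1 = (l + 1)^2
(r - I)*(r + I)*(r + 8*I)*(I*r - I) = I*r^4 - 8*r^3 - I*r^3 + 8*r^2 + I*r^2 - 8*r - I*r + 8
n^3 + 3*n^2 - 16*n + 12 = (n - 2)*(n - 1)*(n + 6)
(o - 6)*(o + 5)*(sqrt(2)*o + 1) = sqrt(2)*o^3 - sqrt(2)*o^2 + o^2 - 30*sqrt(2)*o - o - 30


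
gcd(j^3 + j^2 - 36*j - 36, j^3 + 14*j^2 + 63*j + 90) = j + 6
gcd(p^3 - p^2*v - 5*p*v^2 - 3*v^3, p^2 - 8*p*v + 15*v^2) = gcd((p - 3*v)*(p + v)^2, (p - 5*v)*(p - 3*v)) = p - 3*v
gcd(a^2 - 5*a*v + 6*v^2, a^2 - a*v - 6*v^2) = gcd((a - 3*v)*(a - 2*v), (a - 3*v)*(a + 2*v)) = -a + 3*v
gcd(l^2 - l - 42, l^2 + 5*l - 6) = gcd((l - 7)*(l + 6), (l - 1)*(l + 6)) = l + 6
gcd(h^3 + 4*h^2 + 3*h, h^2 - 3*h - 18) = h + 3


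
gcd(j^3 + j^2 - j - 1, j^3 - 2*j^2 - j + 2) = j^2 - 1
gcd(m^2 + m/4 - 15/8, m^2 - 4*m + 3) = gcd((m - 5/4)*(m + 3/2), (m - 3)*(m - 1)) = 1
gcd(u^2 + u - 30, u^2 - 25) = u - 5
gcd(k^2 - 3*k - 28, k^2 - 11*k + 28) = k - 7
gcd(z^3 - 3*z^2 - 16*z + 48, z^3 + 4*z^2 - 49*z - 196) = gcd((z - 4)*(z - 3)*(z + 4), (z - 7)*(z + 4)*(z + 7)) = z + 4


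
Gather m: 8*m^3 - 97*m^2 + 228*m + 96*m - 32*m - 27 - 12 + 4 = 8*m^3 - 97*m^2 + 292*m - 35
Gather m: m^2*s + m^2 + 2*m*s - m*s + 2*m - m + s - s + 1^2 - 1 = m^2*(s + 1) + m*(s + 1)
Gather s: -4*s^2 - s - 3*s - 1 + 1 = -4*s^2 - 4*s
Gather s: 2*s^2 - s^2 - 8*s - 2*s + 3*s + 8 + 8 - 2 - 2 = s^2 - 7*s + 12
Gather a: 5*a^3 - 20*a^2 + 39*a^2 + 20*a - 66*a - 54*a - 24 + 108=5*a^3 + 19*a^2 - 100*a + 84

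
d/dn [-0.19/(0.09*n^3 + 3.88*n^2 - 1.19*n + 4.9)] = (0.0513*n^2 + 1.4744*n - 0.2261)/(0.09*n^3 + 3.88*n^2 - 1.19*n + 4.9)^2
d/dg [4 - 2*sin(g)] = -2*cos(g)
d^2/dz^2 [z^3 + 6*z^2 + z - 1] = 6*z + 12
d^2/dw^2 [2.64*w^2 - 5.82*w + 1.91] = 5.28000000000000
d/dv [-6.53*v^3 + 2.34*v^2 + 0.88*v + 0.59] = -19.59*v^2 + 4.68*v + 0.88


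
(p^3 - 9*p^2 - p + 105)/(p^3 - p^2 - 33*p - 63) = (p - 5)/(p + 3)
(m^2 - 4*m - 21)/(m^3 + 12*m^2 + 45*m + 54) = (m - 7)/(m^2 + 9*m + 18)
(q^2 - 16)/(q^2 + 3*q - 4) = (q - 4)/(q - 1)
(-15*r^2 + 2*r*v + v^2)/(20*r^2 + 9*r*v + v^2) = (-3*r + v)/(4*r + v)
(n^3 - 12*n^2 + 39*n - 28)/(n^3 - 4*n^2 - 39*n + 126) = (n^2 - 5*n + 4)/(n^2 + 3*n - 18)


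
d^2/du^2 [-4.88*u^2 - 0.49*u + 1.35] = -9.76000000000000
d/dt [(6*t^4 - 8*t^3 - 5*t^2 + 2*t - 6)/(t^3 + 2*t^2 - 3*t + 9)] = t*(6*t^5 + 24*t^4 - 65*t^3 + 260*t^2 - 187*t - 66)/(t^6 + 4*t^5 - 2*t^4 + 6*t^3 + 45*t^2 - 54*t + 81)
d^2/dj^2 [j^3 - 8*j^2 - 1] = 6*j - 16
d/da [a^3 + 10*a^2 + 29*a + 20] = 3*a^2 + 20*a + 29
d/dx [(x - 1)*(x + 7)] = 2*x + 6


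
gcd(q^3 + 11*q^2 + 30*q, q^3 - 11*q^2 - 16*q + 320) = q + 5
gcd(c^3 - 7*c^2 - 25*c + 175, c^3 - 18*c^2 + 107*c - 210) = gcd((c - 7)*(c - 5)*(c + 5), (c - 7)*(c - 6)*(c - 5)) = c^2 - 12*c + 35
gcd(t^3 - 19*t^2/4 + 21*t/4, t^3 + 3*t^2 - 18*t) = t^2 - 3*t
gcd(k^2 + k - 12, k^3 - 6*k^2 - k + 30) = k - 3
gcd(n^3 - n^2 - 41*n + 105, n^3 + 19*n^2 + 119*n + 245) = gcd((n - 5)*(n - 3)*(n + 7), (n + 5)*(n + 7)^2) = n + 7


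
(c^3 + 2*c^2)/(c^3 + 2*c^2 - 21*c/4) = 4*c*(c + 2)/(4*c^2 + 8*c - 21)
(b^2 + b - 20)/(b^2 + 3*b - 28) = (b + 5)/(b + 7)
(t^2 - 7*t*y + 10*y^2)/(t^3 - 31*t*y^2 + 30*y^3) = (-t + 2*y)/(-t^2 - 5*t*y + 6*y^2)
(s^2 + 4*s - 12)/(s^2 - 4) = (s + 6)/(s + 2)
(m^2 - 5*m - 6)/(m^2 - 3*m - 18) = (m + 1)/(m + 3)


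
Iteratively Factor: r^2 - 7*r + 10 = (r - 2)*(r - 5)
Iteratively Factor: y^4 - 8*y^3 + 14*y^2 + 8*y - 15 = (y + 1)*(y^3 - 9*y^2 + 23*y - 15) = (y - 3)*(y + 1)*(y^2 - 6*y + 5) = (y - 5)*(y - 3)*(y + 1)*(y - 1)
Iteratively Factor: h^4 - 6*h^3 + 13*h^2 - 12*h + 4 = (h - 2)*(h^3 - 4*h^2 + 5*h - 2) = (h - 2)*(h - 1)*(h^2 - 3*h + 2) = (h - 2)*(h - 1)^2*(h - 2)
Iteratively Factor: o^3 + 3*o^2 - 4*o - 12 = (o - 2)*(o^2 + 5*o + 6) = (o - 2)*(o + 2)*(o + 3)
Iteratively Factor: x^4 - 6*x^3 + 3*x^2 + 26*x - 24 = (x - 1)*(x^3 - 5*x^2 - 2*x + 24) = (x - 3)*(x - 1)*(x^2 - 2*x - 8) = (x - 3)*(x - 1)*(x + 2)*(x - 4)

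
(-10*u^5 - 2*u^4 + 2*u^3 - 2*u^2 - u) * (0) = 0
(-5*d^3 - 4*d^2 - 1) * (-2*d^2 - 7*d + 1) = 10*d^5 + 43*d^4 + 23*d^3 - 2*d^2 + 7*d - 1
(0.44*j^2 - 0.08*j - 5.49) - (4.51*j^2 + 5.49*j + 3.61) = -4.07*j^2 - 5.57*j - 9.1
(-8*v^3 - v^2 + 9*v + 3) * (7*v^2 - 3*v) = -56*v^5 + 17*v^4 + 66*v^3 - 6*v^2 - 9*v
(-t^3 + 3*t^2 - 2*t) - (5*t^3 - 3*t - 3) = -6*t^3 + 3*t^2 + t + 3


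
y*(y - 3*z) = y^2 - 3*y*z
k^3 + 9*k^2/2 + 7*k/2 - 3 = (k - 1/2)*(k + 2)*(k + 3)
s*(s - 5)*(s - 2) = s^3 - 7*s^2 + 10*s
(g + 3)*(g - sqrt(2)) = g^2 - sqrt(2)*g + 3*g - 3*sqrt(2)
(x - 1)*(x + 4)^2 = x^3 + 7*x^2 + 8*x - 16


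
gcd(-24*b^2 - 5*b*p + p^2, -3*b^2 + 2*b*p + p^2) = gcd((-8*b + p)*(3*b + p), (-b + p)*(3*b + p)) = 3*b + p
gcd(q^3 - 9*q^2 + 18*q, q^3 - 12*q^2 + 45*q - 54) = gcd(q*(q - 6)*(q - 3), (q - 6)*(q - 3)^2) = q^2 - 9*q + 18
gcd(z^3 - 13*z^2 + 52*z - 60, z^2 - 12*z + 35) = z - 5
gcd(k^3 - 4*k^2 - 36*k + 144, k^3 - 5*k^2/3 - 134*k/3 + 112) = k - 6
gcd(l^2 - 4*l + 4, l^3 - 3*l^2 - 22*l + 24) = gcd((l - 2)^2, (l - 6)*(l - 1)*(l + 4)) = 1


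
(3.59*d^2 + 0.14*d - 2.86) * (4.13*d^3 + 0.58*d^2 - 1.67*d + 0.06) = 14.8267*d^5 + 2.6604*d^4 - 17.7259*d^3 - 1.6772*d^2 + 4.7846*d - 0.1716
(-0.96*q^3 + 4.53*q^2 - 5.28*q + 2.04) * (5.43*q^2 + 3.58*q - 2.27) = -5.2128*q^5 + 21.1611*q^4 - 10.2738*q^3 - 18.1083*q^2 + 19.2888*q - 4.6308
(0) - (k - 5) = 5 - k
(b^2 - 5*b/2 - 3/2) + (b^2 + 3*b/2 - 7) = 2*b^2 - b - 17/2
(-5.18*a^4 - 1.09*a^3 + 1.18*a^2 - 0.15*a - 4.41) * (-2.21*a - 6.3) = 11.4478*a^5 + 35.0429*a^4 + 4.2592*a^3 - 7.1025*a^2 + 10.6911*a + 27.783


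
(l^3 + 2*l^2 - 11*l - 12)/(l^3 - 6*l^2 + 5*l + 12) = (l + 4)/(l - 4)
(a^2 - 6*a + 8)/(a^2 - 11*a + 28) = (a - 2)/(a - 7)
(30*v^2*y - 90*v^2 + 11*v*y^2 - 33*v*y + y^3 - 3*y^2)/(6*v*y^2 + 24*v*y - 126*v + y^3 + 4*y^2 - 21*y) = (5*v + y)/(y + 7)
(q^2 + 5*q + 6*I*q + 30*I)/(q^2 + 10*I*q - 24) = (q + 5)/(q + 4*I)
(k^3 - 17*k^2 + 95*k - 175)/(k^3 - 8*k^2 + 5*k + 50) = (k - 7)/(k + 2)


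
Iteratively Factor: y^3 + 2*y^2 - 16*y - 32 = (y - 4)*(y^2 + 6*y + 8) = (y - 4)*(y + 4)*(y + 2)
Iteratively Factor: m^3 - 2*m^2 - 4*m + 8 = (m + 2)*(m^2 - 4*m + 4) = (m - 2)*(m + 2)*(m - 2)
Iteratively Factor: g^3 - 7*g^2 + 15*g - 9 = (g - 1)*(g^2 - 6*g + 9) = (g - 3)*(g - 1)*(g - 3)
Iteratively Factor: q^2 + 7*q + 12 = (q + 4)*(q + 3)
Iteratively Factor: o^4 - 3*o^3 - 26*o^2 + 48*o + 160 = (o + 4)*(o^3 - 7*o^2 + 2*o + 40) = (o + 2)*(o + 4)*(o^2 - 9*o + 20) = (o - 4)*(o + 2)*(o + 4)*(o - 5)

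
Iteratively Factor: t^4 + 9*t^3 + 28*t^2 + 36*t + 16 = (t + 2)*(t^3 + 7*t^2 + 14*t + 8) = (t + 1)*(t + 2)*(t^2 + 6*t + 8) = (t + 1)*(t + 2)*(t + 4)*(t + 2)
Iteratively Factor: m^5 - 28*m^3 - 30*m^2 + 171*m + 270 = (m + 2)*(m^4 - 2*m^3 - 24*m^2 + 18*m + 135) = (m + 2)*(m + 3)*(m^3 - 5*m^2 - 9*m + 45) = (m - 3)*(m + 2)*(m + 3)*(m^2 - 2*m - 15) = (m - 3)*(m + 2)*(m + 3)^2*(m - 5)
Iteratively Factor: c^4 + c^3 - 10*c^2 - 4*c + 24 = (c - 2)*(c^3 + 3*c^2 - 4*c - 12) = (c - 2)^2*(c^2 + 5*c + 6) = (c - 2)^2*(c + 3)*(c + 2)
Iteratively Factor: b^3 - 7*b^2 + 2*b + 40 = (b - 4)*(b^2 - 3*b - 10) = (b - 5)*(b - 4)*(b + 2)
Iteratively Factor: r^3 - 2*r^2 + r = (r)*(r^2 - 2*r + 1) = r*(r - 1)*(r - 1)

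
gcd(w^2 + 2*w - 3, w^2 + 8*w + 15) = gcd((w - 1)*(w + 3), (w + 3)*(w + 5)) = w + 3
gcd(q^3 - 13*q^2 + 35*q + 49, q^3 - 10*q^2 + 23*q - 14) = q - 7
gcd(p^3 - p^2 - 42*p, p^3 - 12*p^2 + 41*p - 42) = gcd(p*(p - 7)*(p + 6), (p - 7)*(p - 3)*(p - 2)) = p - 7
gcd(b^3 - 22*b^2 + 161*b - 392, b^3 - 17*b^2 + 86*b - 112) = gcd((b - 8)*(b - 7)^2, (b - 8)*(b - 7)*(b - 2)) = b^2 - 15*b + 56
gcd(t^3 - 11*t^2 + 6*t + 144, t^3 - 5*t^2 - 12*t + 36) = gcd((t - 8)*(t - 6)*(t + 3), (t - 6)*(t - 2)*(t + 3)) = t^2 - 3*t - 18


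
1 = 1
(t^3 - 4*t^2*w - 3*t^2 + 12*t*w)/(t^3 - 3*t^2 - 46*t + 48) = t*(t^2 - 4*t*w - 3*t + 12*w)/(t^3 - 3*t^2 - 46*t + 48)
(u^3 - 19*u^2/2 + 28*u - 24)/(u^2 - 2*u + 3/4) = 2*(u^2 - 8*u + 16)/(2*u - 1)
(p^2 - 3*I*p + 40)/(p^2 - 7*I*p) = (p^2 - 3*I*p + 40)/(p*(p - 7*I))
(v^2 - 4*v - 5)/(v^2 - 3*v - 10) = (v + 1)/(v + 2)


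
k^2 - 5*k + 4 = (k - 4)*(k - 1)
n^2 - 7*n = n*(n - 7)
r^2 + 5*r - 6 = (r - 1)*(r + 6)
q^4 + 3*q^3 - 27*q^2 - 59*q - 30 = (q - 5)*(q + 1)^2*(q + 6)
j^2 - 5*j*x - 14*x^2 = (j - 7*x)*(j + 2*x)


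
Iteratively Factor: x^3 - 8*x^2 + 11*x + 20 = (x - 4)*(x^2 - 4*x - 5) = (x - 4)*(x + 1)*(x - 5)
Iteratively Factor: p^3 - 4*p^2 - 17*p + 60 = (p - 5)*(p^2 + p - 12) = (p - 5)*(p + 4)*(p - 3)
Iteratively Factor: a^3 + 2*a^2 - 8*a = (a)*(a^2 + 2*a - 8) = a*(a - 2)*(a + 4)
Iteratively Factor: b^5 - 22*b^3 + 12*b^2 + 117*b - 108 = (b - 1)*(b^4 + b^3 - 21*b^2 - 9*b + 108) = (b - 1)*(b + 4)*(b^3 - 3*b^2 - 9*b + 27) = (b - 3)*(b - 1)*(b + 4)*(b^2 - 9) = (b - 3)*(b - 1)*(b + 3)*(b + 4)*(b - 3)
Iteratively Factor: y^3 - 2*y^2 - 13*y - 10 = (y - 5)*(y^2 + 3*y + 2) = (y - 5)*(y + 2)*(y + 1)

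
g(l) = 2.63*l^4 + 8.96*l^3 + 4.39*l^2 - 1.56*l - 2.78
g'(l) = 10.52*l^3 + 26.88*l^2 + 8.78*l - 1.56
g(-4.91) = 578.67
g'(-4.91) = -641.90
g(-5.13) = 732.59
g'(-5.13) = -759.46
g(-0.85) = -2.41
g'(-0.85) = 3.94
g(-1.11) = -3.90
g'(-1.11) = 7.43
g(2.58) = 292.82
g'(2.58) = 380.68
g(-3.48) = 63.92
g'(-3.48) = -149.94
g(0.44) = -1.75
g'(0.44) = 8.40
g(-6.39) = 2233.52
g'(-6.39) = -1704.95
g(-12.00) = 39700.90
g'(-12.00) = -14414.76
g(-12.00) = 39700.90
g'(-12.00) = -14414.76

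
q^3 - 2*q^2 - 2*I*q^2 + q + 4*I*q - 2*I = (q - 1)^2*(q - 2*I)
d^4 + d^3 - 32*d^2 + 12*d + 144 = (d - 4)*(d - 3)*(d + 2)*(d + 6)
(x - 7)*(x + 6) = x^2 - x - 42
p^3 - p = p*(p - 1)*(p + 1)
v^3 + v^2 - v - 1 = (v - 1)*(v + 1)^2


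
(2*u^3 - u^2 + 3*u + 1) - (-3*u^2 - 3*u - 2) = 2*u^3 + 2*u^2 + 6*u + 3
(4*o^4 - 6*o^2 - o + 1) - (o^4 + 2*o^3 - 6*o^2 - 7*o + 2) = 3*o^4 - 2*o^3 + 6*o - 1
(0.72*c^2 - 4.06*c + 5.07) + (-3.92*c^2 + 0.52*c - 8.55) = -3.2*c^2 - 3.54*c - 3.48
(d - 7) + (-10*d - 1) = -9*d - 8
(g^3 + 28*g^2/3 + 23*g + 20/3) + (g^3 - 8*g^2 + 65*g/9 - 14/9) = 2*g^3 + 4*g^2/3 + 272*g/9 + 46/9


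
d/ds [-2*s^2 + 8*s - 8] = 8 - 4*s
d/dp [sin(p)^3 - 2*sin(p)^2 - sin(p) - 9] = (3*sin(p)^2 - 4*sin(p) - 1)*cos(p)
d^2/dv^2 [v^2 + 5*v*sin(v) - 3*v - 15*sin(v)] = -5*v*sin(v) + 15*sin(v) + 10*cos(v) + 2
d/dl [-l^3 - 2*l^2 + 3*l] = -3*l^2 - 4*l + 3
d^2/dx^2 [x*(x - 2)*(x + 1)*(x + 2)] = 12*x^2 + 6*x - 8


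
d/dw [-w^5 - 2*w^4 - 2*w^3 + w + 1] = -5*w^4 - 8*w^3 - 6*w^2 + 1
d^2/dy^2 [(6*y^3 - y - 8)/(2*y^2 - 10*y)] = (149*y^3 - 24*y^2 + 120*y - 200)/(y^3*(y^3 - 15*y^2 + 75*y - 125))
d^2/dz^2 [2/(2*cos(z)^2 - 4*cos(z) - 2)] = (8*sin(z)^4 - 20*sin(z)^2 + 11*cos(z) - 3*cos(3*z) - 8)/(2*(sin(z)^2 + 2*cos(z))^3)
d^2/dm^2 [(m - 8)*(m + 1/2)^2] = 6*m - 14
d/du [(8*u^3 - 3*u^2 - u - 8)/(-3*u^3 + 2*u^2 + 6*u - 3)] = (7*u^4 + 90*u^3 - 160*u^2 + 50*u + 51)/(9*u^6 - 12*u^5 - 32*u^4 + 42*u^3 + 24*u^2 - 36*u + 9)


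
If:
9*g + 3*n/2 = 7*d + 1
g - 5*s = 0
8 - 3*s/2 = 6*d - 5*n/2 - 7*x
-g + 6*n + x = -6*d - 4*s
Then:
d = 7143*x/9452 + 4331/4726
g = 205*x/278 + 135/139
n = -4243*x/4726 - 2089/2363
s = 41*x/278 + 27/139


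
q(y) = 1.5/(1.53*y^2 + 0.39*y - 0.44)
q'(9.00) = -0.00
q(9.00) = 0.01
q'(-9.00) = 0.00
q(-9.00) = 0.01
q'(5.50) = -0.01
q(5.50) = 0.03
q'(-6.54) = 0.01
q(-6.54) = 0.02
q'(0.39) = -779.85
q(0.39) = -27.18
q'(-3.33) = 0.06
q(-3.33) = 0.10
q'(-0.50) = 26.82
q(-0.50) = -5.94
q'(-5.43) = 0.01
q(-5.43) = 0.04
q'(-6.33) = 0.01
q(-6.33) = 0.03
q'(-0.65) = 1082.33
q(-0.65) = -31.86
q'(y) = 1.5*(-3.06*y - 0.39)/(1.53*y^2 + 0.39*y - 0.44)^2 = (-4.59*y - 0.585)/(1.53*y^2 + 0.39*y - 0.44)^2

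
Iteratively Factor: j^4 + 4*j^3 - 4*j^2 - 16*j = (j + 2)*(j^3 + 2*j^2 - 8*j) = (j - 2)*(j + 2)*(j^2 + 4*j) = j*(j - 2)*(j + 2)*(j + 4)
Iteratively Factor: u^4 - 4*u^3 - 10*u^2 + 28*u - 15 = (u - 1)*(u^3 - 3*u^2 - 13*u + 15) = (u - 1)^2*(u^2 - 2*u - 15) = (u - 1)^2*(u + 3)*(u - 5)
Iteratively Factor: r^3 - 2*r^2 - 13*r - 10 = (r - 5)*(r^2 + 3*r + 2) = (r - 5)*(r + 1)*(r + 2)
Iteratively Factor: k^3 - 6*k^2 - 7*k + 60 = (k + 3)*(k^2 - 9*k + 20) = (k - 5)*(k + 3)*(k - 4)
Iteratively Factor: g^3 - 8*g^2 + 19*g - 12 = (g - 3)*(g^2 - 5*g + 4) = (g - 4)*(g - 3)*(g - 1)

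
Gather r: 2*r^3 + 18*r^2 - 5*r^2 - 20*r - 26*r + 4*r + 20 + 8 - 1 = 2*r^3 + 13*r^2 - 42*r + 27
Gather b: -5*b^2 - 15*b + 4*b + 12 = -5*b^2 - 11*b + 12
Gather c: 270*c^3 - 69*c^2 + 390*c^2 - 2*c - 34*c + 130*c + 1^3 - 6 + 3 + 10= 270*c^3 + 321*c^2 + 94*c + 8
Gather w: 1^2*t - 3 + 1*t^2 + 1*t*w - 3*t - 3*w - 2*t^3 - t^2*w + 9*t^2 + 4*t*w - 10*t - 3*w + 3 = -2*t^3 + 10*t^2 - 12*t + w*(-t^2 + 5*t - 6)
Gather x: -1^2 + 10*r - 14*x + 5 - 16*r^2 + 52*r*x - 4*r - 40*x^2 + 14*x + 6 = -16*r^2 + 52*r*x + 6*r - 40*x^2 + 10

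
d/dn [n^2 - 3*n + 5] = 2*n - 3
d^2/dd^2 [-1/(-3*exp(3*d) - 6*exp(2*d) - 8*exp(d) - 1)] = (2*(9*exp(2*d) + 12*exp(d) + 8)^2*exp(d) - (27*exp(2*d) + 24*exp(d) + 8)*(3*exp(3*d) + 6*exp(2*d) + 8*exp(d) + 1))*exp(d)/(3*exp(3*d) + 6*exp(2*d) + 8*exp(d) + 1)^3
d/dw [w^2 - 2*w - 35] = 2*w - 2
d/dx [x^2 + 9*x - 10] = 2*x + 9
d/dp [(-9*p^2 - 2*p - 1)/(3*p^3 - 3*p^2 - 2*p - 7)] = 3*(9*p^4 + 4*p^3 + 7*p^2 + 40*p + 4)/(9*p^6 - 18*p^5 - 3*p^4 - 30*p^3 + 46*p^2 + 28*p + 49)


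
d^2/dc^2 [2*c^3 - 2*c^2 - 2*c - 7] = 12*c - 4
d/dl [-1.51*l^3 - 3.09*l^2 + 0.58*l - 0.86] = -4.53*l^2 - 6.18*l + 0.58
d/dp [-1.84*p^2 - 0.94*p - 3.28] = -3.68*p - 0.94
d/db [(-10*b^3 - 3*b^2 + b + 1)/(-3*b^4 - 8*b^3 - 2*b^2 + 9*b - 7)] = (-30*b^6 - 18*b^5 + 5*b^4 - 152*b^3 + 209*b^2 + 46*b - 16)/(9*b^8 + 48*b^7 + 76*b^6 - 22*b^5 - 98*b^4 + 76*b^3 + 109*b^2 - 126*b + 49)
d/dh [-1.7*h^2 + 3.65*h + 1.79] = 3.65 - 3.4*h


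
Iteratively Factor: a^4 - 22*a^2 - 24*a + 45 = (a - 1)*(a^3 + a^2 - 21*a - 45) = (a - 1)*(a + 3)*(a^2 - 2*a - 15) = (a - 5)*(a - 1)*(a + 3)*(a + 3)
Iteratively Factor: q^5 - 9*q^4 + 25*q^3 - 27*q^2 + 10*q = (q - 5)*(q^4 - 4*q^3 + 5*q^2 - 2*q) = (q - 5)*(q - 1)*(q^3 - 3*q^2 + 2*q) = q*(q - 5)*(q - 1)*(q^2 - 3*q + 2) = q*(q - 5)*(q - 2)*(q - 1)*(q - 1)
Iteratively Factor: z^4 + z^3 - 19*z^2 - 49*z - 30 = (z - 5)*(z^3 + 6*z^2 + 11*z + 6) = (z - 5)*(z + 2)*(z^2 + 4*z + 3) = (z - 5)*(z + 2)*(z + 3)*(z + 1)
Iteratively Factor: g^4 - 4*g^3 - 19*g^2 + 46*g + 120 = (g - 5)*(g^3 + g^2 - 14*g - 24) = (g - 5)*(g - 4)*(g^2 + 5*g + 6) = (g - 5)*(g - 4)*(g + 2)*(g + 3)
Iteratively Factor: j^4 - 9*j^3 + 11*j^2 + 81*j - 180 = (j - 5)*(j^3 - 4*j^2 - 9*j + 36) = (j - 5)*(j + 3)*(j^2 - 7*j + 12) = (j - 5)*(j - 3)*(j + 3)*(j - 4)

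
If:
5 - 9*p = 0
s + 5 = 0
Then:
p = 5/9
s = -5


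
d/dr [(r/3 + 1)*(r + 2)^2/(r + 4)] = (r + 2)*(-(r + 2)*(r + 3) + (r + 4)*(3*r + 8))/(3*(r + 4)^2)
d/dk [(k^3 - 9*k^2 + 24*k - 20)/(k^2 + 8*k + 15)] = (k^4 + 16*k^3 - 51*k^2 - 230*k + 520)/(k^4 + 16*k^3 + 94*k^2 + 240*k + 225)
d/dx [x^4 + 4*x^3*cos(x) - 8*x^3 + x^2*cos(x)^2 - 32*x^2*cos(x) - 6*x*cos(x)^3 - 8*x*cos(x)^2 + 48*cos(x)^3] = -4*x^3*sin(x) + 4*x^3 + 32*x^2*sin(x) - x^2*sin(2*x) + 12*x^2*cos(x) - 24*x^2 + 18*x*sin(x)*cos(x)^2 + 8*x*sin(2*x) + 2*x*cos(x)^2 - 64*x*cos(x) - 144*sin(x)*cos(x)^2 - 6*cos(x)^3 - 8*cos(x)^2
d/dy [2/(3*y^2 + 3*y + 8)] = 6*(-2*y - 1)/(3*y^2 + 3*y + 8)^2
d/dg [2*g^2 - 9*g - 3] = 4*g - 9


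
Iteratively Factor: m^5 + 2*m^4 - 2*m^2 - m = (m)*(m^4 + 2*m^3 - 2*m - 1) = m*(m + 1)*(m^3 + m^2 - m - 1) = m*(m - 1)*(m + 1)*(m^2 + 2*m + 1) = m*(m - 1)*(m + 1)^2*(m + 1)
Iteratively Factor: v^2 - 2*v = (v - 2)*(v)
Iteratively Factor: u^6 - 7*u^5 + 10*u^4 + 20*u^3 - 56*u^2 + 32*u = (u - 1)*(u^5 - 6*u^4 + 4*u^3 + 24*u^2 - 32*u) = (u - 4)*(u - 1)*(u^4 - 2*u^3 - 4*u^2 + 8*u) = (u - 4)*(u - 2)*(u - 1)*(u^3 - 4*u) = u*(u - 4)*(u - 2)*(u - 1)*(u^2 - 4) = u*(u - 4)*(u - 2)^2*(u - 1)*(u + 2)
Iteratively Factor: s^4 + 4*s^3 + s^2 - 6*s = (s + 2)*(s^3 + 2*s^2 - 3*s) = (s + 2)*(s + 3)*(s^2 - s) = (s - 1)*(s + 2)*(s + 3)*(s)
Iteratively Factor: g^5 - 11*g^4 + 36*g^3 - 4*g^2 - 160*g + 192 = (g + 2)*(g^4 - 13*g^3 + 62*g^2 - 128*g + 96) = (g - 2)*(g + 2)*(g^3 - 11*g^2 + 40*g - 48) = (g - 4)*(g - 2)*(g + 2)*(g^2 - 7*g + 12) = (g - 4)^2*(g - 2)*(g + 2)*(g - 3)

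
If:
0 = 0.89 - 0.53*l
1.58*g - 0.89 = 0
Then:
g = 0.56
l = 1.68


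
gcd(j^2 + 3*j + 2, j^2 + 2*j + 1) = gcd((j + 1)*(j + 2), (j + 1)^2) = j + 1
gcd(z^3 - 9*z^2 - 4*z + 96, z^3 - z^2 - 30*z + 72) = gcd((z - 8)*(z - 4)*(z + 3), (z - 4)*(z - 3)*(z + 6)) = z - 4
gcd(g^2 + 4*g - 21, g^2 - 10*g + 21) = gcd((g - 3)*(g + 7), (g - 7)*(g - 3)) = g - 3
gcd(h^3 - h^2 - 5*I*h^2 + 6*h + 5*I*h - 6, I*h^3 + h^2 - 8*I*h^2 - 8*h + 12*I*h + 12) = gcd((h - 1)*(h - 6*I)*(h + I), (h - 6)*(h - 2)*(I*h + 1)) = 1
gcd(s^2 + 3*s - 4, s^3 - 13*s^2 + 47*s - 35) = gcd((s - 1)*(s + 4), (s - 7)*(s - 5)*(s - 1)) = s - 1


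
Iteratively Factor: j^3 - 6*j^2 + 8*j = (j - 2)*(j^2 - 4*j) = j*(j - 2)*(j - 4)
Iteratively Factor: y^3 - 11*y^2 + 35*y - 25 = (y - 5)*(y^2 - 6*y + 5) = (y - 5)^2*(y - 1)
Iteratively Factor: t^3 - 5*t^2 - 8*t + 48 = (t - 4)*(t^2 - t - 12) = (t - 4)*(t + 3)*(t - 4)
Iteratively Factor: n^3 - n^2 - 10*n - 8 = (n + 2)*(n^2 - 3*n - 4) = (n + 1)*(n + 2)*(n - 4)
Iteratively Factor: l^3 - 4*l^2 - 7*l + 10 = (l - 5)*(l^2 + l - 2) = (l - 5)*(l - 1)*(l + 2)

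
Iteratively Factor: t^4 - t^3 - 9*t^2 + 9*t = (t + 3)*(t^3 - 4*t^2 + 3*t) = t*(t + 3)*(t^2 - 4*t + 3) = t*(t - 1)*(t + 3)*(t - 3)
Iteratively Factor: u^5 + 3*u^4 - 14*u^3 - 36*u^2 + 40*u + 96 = (u - 2)*(u^4 + 5*u^3 - 4*u^2 - 44*u - 48) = (u - 2)*(u + 2)*(u^3 + 3*u^2 - 10*u - 24) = (u - 2)*(u + 2)^2*(u^2 + u - 12) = (u - 2)*(u + 2)^2*(u + 4)*(u - 3)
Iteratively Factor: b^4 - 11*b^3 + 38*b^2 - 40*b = (b - 2)*(b^3 - 9*b^2 + 20*b) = (b - 5)*(b - 2)*(b^2 - 4*b) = b*(b - 5)*(b - 2)*(b - 4)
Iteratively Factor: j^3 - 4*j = (j + 2)*(j^2 - 2*j) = (j - 2)*(j + 2)*(j)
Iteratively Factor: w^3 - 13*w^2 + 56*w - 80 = (w - 5)*(w^2 - 8*w + 16) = (w - 5)*(w - 4)*(w - 4)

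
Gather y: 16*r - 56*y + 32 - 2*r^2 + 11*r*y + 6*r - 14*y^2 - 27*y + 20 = -2*r^2 + 22*r - 14*y^2 + y*(11*r - 83) + 52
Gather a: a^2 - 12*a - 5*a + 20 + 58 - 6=a^2 - 17*a + 72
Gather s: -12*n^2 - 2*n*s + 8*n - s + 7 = -12*n^2 + 8*n + s*(-2*n - 1) + 7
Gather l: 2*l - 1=2*l - 1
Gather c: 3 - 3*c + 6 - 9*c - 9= -12*c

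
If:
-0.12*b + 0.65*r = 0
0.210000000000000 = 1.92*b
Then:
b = 0.11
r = 0.02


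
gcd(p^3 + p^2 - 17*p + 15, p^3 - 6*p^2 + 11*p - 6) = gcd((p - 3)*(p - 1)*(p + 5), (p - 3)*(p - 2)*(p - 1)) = p^2 - 4*p + 3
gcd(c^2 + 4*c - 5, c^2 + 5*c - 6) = c - 1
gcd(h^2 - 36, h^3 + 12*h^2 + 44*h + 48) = h + 6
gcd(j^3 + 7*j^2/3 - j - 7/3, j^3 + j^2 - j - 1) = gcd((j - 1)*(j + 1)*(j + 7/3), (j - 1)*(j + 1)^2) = j^2 - 1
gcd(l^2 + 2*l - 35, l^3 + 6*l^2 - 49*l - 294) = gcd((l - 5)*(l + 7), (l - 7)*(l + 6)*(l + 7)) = l + 7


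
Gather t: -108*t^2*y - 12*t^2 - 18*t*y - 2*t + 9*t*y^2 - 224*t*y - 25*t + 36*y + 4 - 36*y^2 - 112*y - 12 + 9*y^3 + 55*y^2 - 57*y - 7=t^2*(-108*y - 12) + t*(9*y^2 - 242*y - 27) + 9*y^3 + 19*y^2 - 133*y - 15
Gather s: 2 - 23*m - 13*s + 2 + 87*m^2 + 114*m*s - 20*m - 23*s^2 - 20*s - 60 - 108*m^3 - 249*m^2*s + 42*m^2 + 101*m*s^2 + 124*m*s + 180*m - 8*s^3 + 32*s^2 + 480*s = -108*m^3 + 129*m^2 + 137*m - 8*s^3 + s^2*(101*m + 9) + s*(-249*m^2 + 238*m + 447) - 56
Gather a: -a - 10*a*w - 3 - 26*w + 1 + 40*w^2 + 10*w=a*(-10*w - 1) + 40*w^2 - 16*w - 2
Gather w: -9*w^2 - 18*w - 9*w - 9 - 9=-9*w^2 - 27*w - 18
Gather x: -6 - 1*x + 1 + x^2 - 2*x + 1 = x^2 - 3*x - 4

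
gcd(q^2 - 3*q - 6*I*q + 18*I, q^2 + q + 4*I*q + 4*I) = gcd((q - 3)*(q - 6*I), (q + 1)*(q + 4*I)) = 1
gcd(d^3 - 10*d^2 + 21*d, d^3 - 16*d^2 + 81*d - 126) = d^2 - 10*d + 21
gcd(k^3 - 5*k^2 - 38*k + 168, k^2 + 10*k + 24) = k + 6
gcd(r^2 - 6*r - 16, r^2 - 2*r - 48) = r - 8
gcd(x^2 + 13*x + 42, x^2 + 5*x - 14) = x + 7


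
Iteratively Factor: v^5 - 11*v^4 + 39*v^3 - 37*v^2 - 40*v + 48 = (v - 4)*(v^4 - 7*v^3 + 11*v^2 + 7*v - 12) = (v - 4)*(v - 1)*(v^3 - 6*v^2 + 5*v + 12) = (v - 4)*(v - 3)*(v - 1)*(v^2 - 3*v - 4) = (v - 4)*(v - 3)*(v - 1)*(v + 1)*(v - 4)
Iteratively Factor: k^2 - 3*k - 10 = (k + 2)*(k - 5)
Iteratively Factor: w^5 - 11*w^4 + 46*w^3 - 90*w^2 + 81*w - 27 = (w - 3)*(w^4 - 8*w^3 + 22*w^2 - 24*w + 9) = (w - 3)^2*(w^3 - 5*w^2 + 7*w - 3) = (w - 3)^2*(w - 1)*(w^2 - 4*w + 3) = (w - 3)^3*(w - 1)*(w - 1)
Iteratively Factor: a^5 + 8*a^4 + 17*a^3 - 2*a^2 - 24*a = (a + 2)*(a^4 + 6*a^3 + 5*a^2 - 12*a) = (a - 1)*(a + 2)*(a^3 + 7*a^2 + 12*a) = a*(a - 1)*(a + 2)*(a^2 + 7*a + 12) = a*(a - 1)*(a + 2)*(a + 4)*(a + 3)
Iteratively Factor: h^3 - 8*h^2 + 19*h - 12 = (h - 1)*(h^2 - 7*h + 12) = (h - 4)*(h - 1)*(h - 3)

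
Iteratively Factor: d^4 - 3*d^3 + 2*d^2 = (d)*(d^3 - 3*d^2 + 2*d) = d*(d - 1)*(d^2 - 2*d) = d*(d - 2)*(d - 1)*(d)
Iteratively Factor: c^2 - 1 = (c + 1)*(c - 1)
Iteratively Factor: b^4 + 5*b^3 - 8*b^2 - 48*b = (b - 3)*(b^3 + 8*b^2 + 16*b) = (b - 3)*(b + 4)*(b^2 + 4*b) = (b - 3)*(b + 4)^2*(b)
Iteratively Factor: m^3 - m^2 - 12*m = (m + 3)*(m^2 - 4*m) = m*(m + 3)*(m - 4)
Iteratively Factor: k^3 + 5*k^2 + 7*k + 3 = (k + 1)*(k^2 + 4*k + 3) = (k + 1)^2*(k + 3)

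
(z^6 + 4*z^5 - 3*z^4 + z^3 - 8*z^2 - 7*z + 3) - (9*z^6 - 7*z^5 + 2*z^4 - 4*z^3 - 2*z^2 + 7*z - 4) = -8*z^6 + 11*z^5 - 5*z^4 + 5*z^3 - 6*z^2 - 14*z + 7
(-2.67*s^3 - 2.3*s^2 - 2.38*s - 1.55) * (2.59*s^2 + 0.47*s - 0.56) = -6.9153*s^5 - 7.2119*s^4 - 5.75*s^3 - 3.8451*s^2 + 0.6043*s + 0.868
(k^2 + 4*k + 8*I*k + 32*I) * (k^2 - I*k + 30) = k^4 + 4*k^3 + 7*I*k^3 + 38*k^2 + 28*I*k^2 + 152*k + 240*I*k + 960*I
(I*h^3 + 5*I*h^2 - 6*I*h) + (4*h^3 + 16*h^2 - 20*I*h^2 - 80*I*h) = 4*h^3 + I*h^3 + 16*h^2 - 15*I*h^2 - 86*I*h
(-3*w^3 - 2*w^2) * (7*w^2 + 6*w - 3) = -21*w^5 - 32*w^4 - 3*w^3 + 6*w^2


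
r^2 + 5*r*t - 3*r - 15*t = (r - 3)*(r + 5*t)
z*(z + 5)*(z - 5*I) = z^3 + 5*z^2 - 5*I*z^2 - 25*I*z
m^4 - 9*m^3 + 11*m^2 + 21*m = m*(m - 7)*(m - 3)*(m + 1)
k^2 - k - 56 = (k - 8)*(k + 7)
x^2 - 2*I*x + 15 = (x - 5*I)*(x + 3*I)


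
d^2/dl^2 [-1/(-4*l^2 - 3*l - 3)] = 2*(-16*l^2 - 12*l + (8*l + 3)^2 - 12)/(4*l^2 + 3*l + 3)^3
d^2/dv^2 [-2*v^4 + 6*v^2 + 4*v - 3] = 12 - 24*v^2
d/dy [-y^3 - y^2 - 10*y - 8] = -3*y^2 - 2*y - 10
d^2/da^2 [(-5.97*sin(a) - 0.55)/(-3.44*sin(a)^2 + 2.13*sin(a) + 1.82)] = (-70.6465919999999*sin(a)^5 - 69.7773040000001*sin(a)^4 - 70.8787920000001*sin(a)^3 + 45.9251270000001*sin(a)^2 + 182.439198*sin(a) - 34.409134)/(40.707584*sin(a)^6 - 75.616704*sin(a)^5 - 17.790648*sin(a)^4 + 70.349427*sin(a)^3 + 9.41249400000001*sin(a)^2 - 21.166236*sin(a) - 6.028568)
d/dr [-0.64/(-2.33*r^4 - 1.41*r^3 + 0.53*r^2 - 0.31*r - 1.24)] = (-5.9648*r^3 - 2.7072*r^2 + 0.6784*r - 0.1984)/(2.33*r^4 + 1.41*r^3 - 0.53*r^2 + 0.31*r + 1.24)^2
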